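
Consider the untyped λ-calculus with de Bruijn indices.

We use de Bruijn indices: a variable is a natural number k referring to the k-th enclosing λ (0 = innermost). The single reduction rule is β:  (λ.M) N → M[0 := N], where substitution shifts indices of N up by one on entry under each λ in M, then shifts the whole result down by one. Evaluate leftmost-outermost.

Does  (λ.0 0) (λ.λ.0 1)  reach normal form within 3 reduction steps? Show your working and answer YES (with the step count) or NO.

  start: (λ.0 0) (λ.λ.0 1)
  step 1: (λ.λ.0 1) (λ.λ.0 1)
  step 2: λ.0 (λ.λ.0 1)

Answer: YES — reaches normal form λ.0 (λ.λ.0 1) in 2 ≤ 3 steps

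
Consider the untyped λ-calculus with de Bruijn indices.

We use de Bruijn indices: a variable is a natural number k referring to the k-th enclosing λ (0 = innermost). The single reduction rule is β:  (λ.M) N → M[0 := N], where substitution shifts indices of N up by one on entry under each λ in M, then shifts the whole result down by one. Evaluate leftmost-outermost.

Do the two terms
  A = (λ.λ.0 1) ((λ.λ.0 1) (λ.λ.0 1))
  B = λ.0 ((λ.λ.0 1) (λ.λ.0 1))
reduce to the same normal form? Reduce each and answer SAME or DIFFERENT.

Term A:
  start: (λ.λ.0 1) ((λ.λ.0 1) (λ.λ.0 1))
  [1] λ.0 ((λ.λ.0 1) (λ.λ.0 1))
  [2] λ.0 (λ.0 (λ.λ.0 1))

Term B:
  start: λ.0 ((λ.λ.0 1) (λ.λ.0 1))
  [1] λ.0 (λ.0 (λ.λ.0 1))

Answer: SAME — A ⇓ λ.0 (λ.0 (λ.λ.0 1)), B ⇓ λ.0 (λ.0 (λ.λ.0 1))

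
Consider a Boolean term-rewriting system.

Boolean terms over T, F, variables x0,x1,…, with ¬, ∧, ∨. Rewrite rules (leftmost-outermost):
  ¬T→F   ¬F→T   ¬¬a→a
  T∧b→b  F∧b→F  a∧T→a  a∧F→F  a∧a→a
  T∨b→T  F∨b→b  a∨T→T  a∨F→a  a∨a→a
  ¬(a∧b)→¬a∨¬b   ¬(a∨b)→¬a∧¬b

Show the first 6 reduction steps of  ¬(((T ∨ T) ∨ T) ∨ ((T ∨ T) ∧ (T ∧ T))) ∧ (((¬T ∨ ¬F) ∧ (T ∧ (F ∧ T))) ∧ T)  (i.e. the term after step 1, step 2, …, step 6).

Answer: after 6 steps: (F ∧ ¬((T ∨ T) ∧ (T ∧ T))) ∧ (((¬T ∨ ¬F) ∧ (T ∧ (F ∧ T))) ∧ T)

Reduction:
  start: ¬(((T ∨ T) ∨ T) ∨ ((T ∨ T) ∧ (T ∧ T))) ∧ (((¬T ∨ ¬F) ∧ (T ∧ (F ∧ T))) ∧ T)
  step 1: (¬((T ∨ T) ∨ T) ∧ ¬((T ∨ T) ∧ (T ∧ T))) ∧ (((¬T ∨ ¬F) ∧ (T ∧ (F ∧ T))) ∧ T)
  step 2: ((¬(T ∨ T) ∧ ¬T) ∧ ¬((T ∨ T) ∧ (T ∧ T))) ∧ (((¬T ∨ ¬F) ∧ (T ∧ (F ∧ T))) ∧ T)
  step 3: (((¬T ∧ ¬T) ∧ ¬T) ∧ ¬((T ∨ T) ∧ (T ∧ T))) ∧ (((¬T ∨ ¬F) ∧ (T ∧ (F ∧ T))) ∧ T)
  step 4: ((¬T ∧ ¬T) ∧ ¬((T ∨ T) ∧ (T ∧ T))) ∧ (((¬T ∨ ¬F) ∧ (T ∧ (F ∧ T))) ∧ T)
  step 5: (¬T ∧ ¬((T ∨ T) ∧ (T ∧ T))) ∧ (((¬T ∨ ¬F) ∧ (T ∧ (F ∧ T))) ∧ T)
  step 6: (F ∧ ¬((T ∨ T) ∧ (T ∧ T))) ∧ (((¬T ∨ ¬F) ∧ (T ∧ (F ∧ T))) ∧ T)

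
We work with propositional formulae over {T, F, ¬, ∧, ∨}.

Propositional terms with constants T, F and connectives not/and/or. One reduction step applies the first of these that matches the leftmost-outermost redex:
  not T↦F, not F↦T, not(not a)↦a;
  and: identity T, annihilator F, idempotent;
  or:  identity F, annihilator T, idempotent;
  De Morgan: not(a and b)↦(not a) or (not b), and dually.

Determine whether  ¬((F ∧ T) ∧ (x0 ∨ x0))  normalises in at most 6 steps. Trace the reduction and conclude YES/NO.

Answer: YES — reaches normal form T in 5 ≤ 6 steps

Derivation:
  start: ¬((F ∧ T) ∧ (x0 ∨ x0))
  →1  ¬(F ∧ T) ∨ ¬(x0 ∨ x0)
  →2  (¬F ∨ ¬T) ∨ ¬(x0 ∨ x0)
  →3  (T ∨ ¬T) ∨ ¬(x0 ∨ x0)
  →4  T ∨ ¬(x0 ∨ x0)
  →5  T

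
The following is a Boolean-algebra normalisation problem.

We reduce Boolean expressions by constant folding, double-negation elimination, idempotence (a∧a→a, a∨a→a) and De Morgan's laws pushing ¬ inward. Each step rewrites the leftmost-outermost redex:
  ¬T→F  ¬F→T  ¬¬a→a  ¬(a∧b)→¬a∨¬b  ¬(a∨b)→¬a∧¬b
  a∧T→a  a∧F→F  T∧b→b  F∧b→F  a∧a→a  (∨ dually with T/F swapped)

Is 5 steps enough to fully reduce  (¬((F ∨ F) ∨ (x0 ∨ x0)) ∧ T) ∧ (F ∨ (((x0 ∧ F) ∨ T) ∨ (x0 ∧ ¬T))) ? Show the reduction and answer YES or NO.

Answer: NO — after 5 steps the term is (T ∧ ¬(x0 ∨ x0)) ∧ (F ∨ (((x0 ∧ F) ∨ T) ∨ (x0 ∧ ¬T))), not yet normal

Derivation:
  start: (¬((F ∨ F) ∨ (x0 ∨ x0)) ∧ T) ∧ (F ∨ (((x0 ∧ F) ∨ T) ∨ (x0 ∧ ¬T)))
  →1  ¬((F ∨ F) ∨ (x0 ∨ x0)) ∧ (F ∨ (((x0 ∧ F) ∨ T) ∨ (x0 ∧ ¬T)))
  →2  (¬(F ∨ F) ∧ ¬(x0 ∨ x0)) ∧ (F ∨ (((x0 ∧ F) ∨ T) ∨ (x0 ∧ ¬T)))
  →3  ((¬F ∧ ¬F) ∧ ¬(x0 ∨ x0)) ∧ (F ∨ (((x0 ∧ F) ∨ T) ∨ (x0 ∧ ¬T)))
  →4  (¬F ∧ ¬(x0 ∨ x0)) ∧ (F ∨ (((x0 ∧ F) ∨ T) ∨ (x0 ∧ ¬T)))
  →5  (T ∧ ¬(x0 ∨ x0)) ∧ (F ∨ (((x0 ∧ F) ∨ T) ∨ (x0 ∧ ¬T)))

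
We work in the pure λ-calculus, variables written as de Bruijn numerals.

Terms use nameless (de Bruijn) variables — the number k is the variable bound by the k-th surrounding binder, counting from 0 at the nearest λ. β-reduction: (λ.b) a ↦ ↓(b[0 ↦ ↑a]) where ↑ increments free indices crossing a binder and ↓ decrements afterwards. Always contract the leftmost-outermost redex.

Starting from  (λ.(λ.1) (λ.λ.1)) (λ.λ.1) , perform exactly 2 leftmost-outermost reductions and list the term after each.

  start: (λ.(λ.1) (λ.λ.1)) (λ.λ.1)
  →1  (λ.λ.λ.1) (λ.λ.1)
  →2  λ.λ.1

Answer: after 2 steps: λ.λ.1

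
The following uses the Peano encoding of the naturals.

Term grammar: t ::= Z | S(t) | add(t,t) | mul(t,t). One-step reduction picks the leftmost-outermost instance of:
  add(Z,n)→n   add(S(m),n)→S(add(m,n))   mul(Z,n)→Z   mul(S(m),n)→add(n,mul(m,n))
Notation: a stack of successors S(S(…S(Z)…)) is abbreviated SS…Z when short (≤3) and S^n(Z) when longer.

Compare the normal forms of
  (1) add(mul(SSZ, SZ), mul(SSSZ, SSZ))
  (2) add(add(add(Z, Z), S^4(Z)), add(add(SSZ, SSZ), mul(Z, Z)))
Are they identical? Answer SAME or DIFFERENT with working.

Answer: SAME — A ⇓ S^8(Z), B ⇓ S^8(Z)

Reduction:
Term A:
  start: add(mul(SSZ, SZ), mul(SSSZ, SSZ))
  [1] add(add(SZ, mul(SZ, SZ)), mul(SSSZ, SSZ))
  [2] add(S(add(Z, mul(SZ, SZ))), mul(SSSZ, SSZ))
  [3] S(add(add(Z, mul(SZ, SZ)), mul(SSSZ, SSZ)))
  [4] S(add(mul(SZ, SZ), mul(SSSZ, SSZ)))
  [5] S(add(add(SZ, mul(Z, SZ)), mul(SSSZ, SSZ)))
  [6] S(add(S(add(Z, mul(Z, SZ))), mul(SSSZ, SSZ)))
  [7] S(S(add(add(Z, mul(Z, SZ)), mul(SSSZ, SSZ))))
  [8] S(S(add(mul(Z, SZ), mul(SSSZ, SSZ))))
  [9] S(S(add(Z, mul(SSSZ, SSZ))))
  [10] S(S(mul(SSSZ, SSZ)))
  [11] S(S(add(SSZ, mul(SSZ, SSZ))))
  [12] S(S(S(add(SZ, mul(SSZ, SSZ)))))
  [13] S(S(S(S(add(Z, mul(SSZ, SSZ))))))
  [14] S(S(S(S(mul(SSZ, SSZ)))))
  [15] S(S(S(S(add(SSZ, mul(SZ, SSZ))))))
  [16] S(S(S(S(S(add(SZ, mul(SZ, SSZ)))))))
  [17] S(S(S(S(S(S(add(Z, mul(SZ, SSZ))))))))
  [18] S(S(S(S(S(S(mul(SZ, SSZ)))))))
  [19] S(S(S(S(S(S(add(SSZ, mul(Z, SSZ))))))))
  [20] S(S(S(S(S(S(S(add(SZ, mul(Z, SSZ)))))))))
  [21] S(S(S(S(S(S(S(S(add(Z, mul(Z, SSZ))))))))))
  [22] S(S(S(S(S(S(S(S(mul(Z, SSZ)))))))))
  [23] S^8(Z)

Term B:
  start: add(add(add(Z, Z), S^4(Z)), add(add(SSZ, SSZ), mul(Z, Z)))
  [1] add(add(Z, S^4(Z)), add(add(SSZ, SSZ), mul(Z, Z)))
  [2] add(S^4(Z), add(add(SSZ, SSZ), mul(Z, Z)))
  [3] S(add(SSSZ, add(add(SSZ, SSZ), mul(Z, Z))))
  [4] S(S(add(SSZ, add(add(SSZ, SSZ), mul(Z, Z)))))
  [5] S(S(S(add(SZ, add(add(SSZ, SSZ), mul(Z, Z))))))
  [6] S(S(S(S(add(Z, add(add(SSZ, SSZ), mul(Z, Z)))))))
  [7] S(S(S(S(add(add(SSZ, SSZ), mul(Z, Z))))))
  [8] S(S(S(S(add(S(add(SZ, SSZ)), mul(Z, Z))))))
  [9] S(S(S(S(S(add(add(SZ, SSZ), mul(Z, Z)))))))
  [10] S(S(S(S(S(add(S(add(Z, SSZ)), mul(Z, Z)))))))
  [11] S(S(S(S(S(S(add(add(Z, SSZ), mul(Z, Z))))))))
  [12] S(S(S(S(S(S(add(SSZ, mul(Z, Z))))))))
  [13] S(S(S(S(S(S(S(add(SZ, mul(Z, Z)))))))))
  [14] S(S(S(S(S(S(S(S(add(Z, mul(Z, Z))))))))))
  [15] S(S(S(S(S(S(S(S(mul(Z, Z)))))))))
  [16] S^8(Z)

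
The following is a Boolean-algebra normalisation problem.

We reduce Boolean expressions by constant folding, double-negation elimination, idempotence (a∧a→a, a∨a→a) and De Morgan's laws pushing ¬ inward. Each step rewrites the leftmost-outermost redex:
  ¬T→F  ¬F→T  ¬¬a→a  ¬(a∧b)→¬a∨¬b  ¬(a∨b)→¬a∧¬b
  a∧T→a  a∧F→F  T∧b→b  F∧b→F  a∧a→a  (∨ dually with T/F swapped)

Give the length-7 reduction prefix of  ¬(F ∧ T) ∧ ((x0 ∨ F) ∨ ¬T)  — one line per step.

Answer: after 7 steps: x0

Working:
  start: ¬(F ∧ T) ∧ ((x0 ∨ F) ∨ ¬T)
  [1] (¬F ∨ ¬T) ∧ ((x0 ∨ F) ∨ ¬T)
  [2] (T ∨ ¬T) ∧ ((x0 ∨ F) ∨ ¬T)
  [3] T ∧ ((x0 ∨ F) ∨ ¬T)
  [4] (x0 ∨ F) ∨ ¬T
  [5] x0 ∨ ¬T
  [6] x0 ∨ F
  [7] x0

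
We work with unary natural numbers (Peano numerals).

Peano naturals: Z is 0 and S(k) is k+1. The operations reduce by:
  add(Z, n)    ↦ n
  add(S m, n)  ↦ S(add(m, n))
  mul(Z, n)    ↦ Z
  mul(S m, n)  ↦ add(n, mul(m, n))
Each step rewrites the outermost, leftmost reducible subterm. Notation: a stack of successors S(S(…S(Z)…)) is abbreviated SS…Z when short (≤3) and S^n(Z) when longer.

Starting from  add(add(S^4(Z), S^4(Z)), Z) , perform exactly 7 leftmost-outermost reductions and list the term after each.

  start: add(add(S^4(Z), S^4(Z)), Z)
  [1] add(S(add(SSSZ, S^4(Z))), Z)
  [2] S(add(add(SSSZ, S^4(Z)), Z))
  [3] S(add(S(add(SSZ, S^4(Z))), Z))
  [4] S(S(add(add(SSZ, S^4(Z)), Z)))
  [5] S(S(add(S(add(SZ, S^4(Z))), Z)))
  [6] S(S(S(add(add(SZ, S^4(Z)), Z))))
  [7] S(S(S(add(S(add(Z, S^4(Z))), Z))))

Answer: after 7 steps: S(S(S(add(S(add(Z, S^4(Z))), Z))))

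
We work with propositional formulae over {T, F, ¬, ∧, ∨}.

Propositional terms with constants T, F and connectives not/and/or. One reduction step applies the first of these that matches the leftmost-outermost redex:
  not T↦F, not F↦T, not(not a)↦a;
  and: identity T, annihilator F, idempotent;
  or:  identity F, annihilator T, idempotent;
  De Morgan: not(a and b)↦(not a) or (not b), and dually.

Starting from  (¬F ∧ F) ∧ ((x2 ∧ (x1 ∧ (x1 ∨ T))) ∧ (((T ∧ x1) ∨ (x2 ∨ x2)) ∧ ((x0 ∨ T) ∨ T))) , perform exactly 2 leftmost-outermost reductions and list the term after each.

Answer: after 2 steps: F

Derivation:
  start: (¬F ∧ F) ∧ ((x2 ∧ (x1 ∧ (x1 ∨ T))) ∧ (((T ∧ x1) ∨ (x2 ∨ x2)) ∧ ((x0 ∨ T) ∨ T)))
  →1  F ∧ ((x2 ∧ (x1 ∧ (x1 ∨ T))) ∧ (((T ∧ x1) ∨ (x2 ∨ x2)) ∧ ((x0 ∨ T) ∨ T)))
  →2  F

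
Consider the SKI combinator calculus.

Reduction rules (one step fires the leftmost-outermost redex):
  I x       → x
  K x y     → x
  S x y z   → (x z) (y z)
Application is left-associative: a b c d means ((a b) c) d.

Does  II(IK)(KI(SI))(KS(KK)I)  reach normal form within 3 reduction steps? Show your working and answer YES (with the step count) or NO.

  start: II(IK)(KI(SI))(KS(KK)I)
  step 1: I(IK)(KI(SI))(KS(KK)I)
  step 2: IK(KI(SI))(KS(KK)I)
  step 3: K(KI(SI))(KS(KK)I)

Answer: NO — after 3 steps the term is K(KI(SI))(KS(KK)I), not yet normal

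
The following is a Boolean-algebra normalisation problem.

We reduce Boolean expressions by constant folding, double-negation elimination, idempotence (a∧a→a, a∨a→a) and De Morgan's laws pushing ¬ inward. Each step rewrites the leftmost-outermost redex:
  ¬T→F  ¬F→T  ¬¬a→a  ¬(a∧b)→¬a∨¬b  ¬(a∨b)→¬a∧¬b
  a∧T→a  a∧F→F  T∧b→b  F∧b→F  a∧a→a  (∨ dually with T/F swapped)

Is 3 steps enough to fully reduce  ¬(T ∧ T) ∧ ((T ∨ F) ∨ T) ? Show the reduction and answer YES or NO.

  start: ¬(T ∧ T) ∧ ((T ∨ F) ∨ T)
  step 1: (¬T ∨ ¬T) ∧ ((T ∨ F) ∨ T)
  step 2: ¬T ∧ ((T ∨ F) ∨ T)
  step 3: F ∧ ((T ∨ F) ∨ T)

Answer: NO — after 3 steps the term is F ∧ ((T ∨ F) ∨ T), not yet normal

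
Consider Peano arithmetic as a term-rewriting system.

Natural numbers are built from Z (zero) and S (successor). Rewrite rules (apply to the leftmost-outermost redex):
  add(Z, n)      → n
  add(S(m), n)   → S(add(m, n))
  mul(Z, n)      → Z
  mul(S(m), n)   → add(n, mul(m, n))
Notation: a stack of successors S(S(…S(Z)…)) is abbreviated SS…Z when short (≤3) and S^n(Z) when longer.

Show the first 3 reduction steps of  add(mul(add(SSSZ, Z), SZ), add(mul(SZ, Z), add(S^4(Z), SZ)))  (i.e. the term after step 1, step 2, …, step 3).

Answer: after 3 steps: add(S(add(Z, mul(add(SSZ, Z), SZ))), add(mul(SZ, Z), add(S^4(Z), SZ)))

Derivation:
  start: add(mul(add(SSSZ, Z), SZ), add(mul(SZ, Z), add(S^4(Z), SZ)))
  step 1: add(mul(S(add(SSZ, Z)), SZ), add(mul(SZ, Z), add(S^4(Z), SZ)))
  step 2: add(add(SZ, mul(add(SSZ, Z), SZ)), add(mul(SZ, Z), add(S^4(Z), SZ)))
  step 3: add(S(add(Z, mul(add(SSZ, Z), SZ))), add(mul(SZ, Z), add(S^4(Z), SZ)))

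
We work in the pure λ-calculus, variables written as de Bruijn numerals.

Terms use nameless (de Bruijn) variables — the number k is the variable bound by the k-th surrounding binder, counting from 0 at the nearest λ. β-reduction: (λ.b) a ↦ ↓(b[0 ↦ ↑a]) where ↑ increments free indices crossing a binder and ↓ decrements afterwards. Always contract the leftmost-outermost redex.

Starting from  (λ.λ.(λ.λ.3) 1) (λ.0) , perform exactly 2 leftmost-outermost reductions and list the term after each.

Answer: after 2 steps: λ.λ.λ.0

Derivation:
  start: (λ.λ.(λ.λ.3) 1) (λ.0)
  step 1: λ.(λ.λ.λ.0) (λ.0)
  step 2: λ.λ.λ.0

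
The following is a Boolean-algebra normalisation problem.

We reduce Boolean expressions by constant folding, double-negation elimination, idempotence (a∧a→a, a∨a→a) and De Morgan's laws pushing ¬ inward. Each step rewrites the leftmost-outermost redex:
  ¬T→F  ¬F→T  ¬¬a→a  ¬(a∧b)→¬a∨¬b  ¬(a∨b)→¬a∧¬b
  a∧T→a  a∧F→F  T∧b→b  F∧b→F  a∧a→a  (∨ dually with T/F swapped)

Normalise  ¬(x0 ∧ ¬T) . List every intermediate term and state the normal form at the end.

  start: ¬(x0 ∧ ¬T)
  →1  ¬x0 ∨ ¬¬T
  →2  ¬x0 ∨ T
  →3  T

Answer: normal form = T  (in 3 steps)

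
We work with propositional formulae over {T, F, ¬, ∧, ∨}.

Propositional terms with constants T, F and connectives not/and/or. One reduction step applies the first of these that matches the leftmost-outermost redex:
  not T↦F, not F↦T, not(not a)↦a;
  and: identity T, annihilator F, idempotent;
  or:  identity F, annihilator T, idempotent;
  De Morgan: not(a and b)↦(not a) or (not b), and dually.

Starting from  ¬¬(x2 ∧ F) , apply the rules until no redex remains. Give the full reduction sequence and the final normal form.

  start: ¬¬(x2 ∧ F)
  [1] x2 ∧ F
  [2] F

Answer: normal form = F  (in 2 steps)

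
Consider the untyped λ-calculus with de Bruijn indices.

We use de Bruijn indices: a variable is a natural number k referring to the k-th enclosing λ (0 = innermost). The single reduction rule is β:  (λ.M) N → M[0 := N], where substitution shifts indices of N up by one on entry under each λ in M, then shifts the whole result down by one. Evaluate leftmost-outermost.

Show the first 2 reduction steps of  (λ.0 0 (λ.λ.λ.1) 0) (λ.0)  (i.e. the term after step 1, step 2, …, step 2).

Answer: after 2 steps: (λ.0) (λ.λ.λ.1) (λ.0)

Reduction:
  start: (λ.0 0 (λ.λ.λ.1) 0) (λ.0)
  →1  (λ.0) (λ.0) (λ.λ.λ.1) (λ.0)
  →2  (λ.0) (λ.λ.λ.1) (λ.0)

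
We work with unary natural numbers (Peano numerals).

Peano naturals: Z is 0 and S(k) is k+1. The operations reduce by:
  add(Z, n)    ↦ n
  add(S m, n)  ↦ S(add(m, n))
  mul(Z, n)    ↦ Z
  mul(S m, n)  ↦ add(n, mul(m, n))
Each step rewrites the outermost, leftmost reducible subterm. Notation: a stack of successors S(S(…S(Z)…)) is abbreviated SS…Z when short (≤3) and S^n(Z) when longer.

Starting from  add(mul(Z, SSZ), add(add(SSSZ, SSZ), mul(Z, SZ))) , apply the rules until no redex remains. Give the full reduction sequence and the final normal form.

Answer: normal form = S^5(Z)  (in 13 steps)

Derivation:
  start: add(mul(Z, SSZ), add(add(SSSZ, SSZ), mul(Z, SZ)))
  →1  add(Z, add(add(SSSZ, SSZ), mul(Z, SZ)))
  →2  add(add(SSSZ, SSZ), mul(Z, SZ))
  →3  add(S(add(SSZ, SSZ)), mul(Z, SZ))
  →4  S(add(add(SSZ, SSZ), mul(Z, SZ)))
  →5  S(add(S(add(SZ, SSZ)), mul(Z, SZ)))
  →6  S(S(add(add(SZ, SSZ), mul(Z, SZ))))
  →7  S(S(add(S(add(Z, SSZ)), mul(Z, SZ))))
  →8  S(S(S(add(add(Z, SSZ), mul(Z, SZ)))))
  →9  S(S(S(add(SSZ, mul(Z, SZ)))))
  →10  S(S(S(S(add(SZ, mul(Z, SZ))))))
  →11  S(S(S(S(S(add(Z, mul(Z, SZ)))))))
  →12  S(S(S(S(S(mul(Z, SZ))))))
  →13  S^5(Z)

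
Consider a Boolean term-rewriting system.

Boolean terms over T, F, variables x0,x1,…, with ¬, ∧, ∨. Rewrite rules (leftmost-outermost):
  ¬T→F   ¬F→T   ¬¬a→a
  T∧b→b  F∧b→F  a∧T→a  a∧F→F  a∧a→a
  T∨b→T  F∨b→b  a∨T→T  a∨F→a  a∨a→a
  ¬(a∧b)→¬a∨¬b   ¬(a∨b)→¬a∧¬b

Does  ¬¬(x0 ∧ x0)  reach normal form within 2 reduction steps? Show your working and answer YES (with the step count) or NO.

Answer: YES — reaches normal form x0 in 2 ≤ 2 steps

Reduction:
  start: ¬¬(x0 ∧ x0)
  step 1: x0 ∧ x0
  step 2: x0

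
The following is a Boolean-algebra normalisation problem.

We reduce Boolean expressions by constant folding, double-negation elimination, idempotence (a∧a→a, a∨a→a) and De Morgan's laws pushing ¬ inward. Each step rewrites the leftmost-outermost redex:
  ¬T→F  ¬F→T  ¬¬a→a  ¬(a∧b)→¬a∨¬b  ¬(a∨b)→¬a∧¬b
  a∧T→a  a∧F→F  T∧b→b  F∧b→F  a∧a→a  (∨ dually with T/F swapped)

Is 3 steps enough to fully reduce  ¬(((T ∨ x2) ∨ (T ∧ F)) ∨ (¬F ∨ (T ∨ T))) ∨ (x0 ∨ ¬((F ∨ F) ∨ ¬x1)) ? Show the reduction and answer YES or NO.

Answer: NO — after 3 steps the term is (((¬T ∧ ¬x2) ∧ ¬(T ∧ F)) ∧ ¬(¬F ∨ (T ∨ T))) ∨ (x0 ∨ ¬((F ∨ F) ∨ ¬x1)), not yet normal

Working:
  start: ¬(((T ∨ x2) ∨ (T ∧ F)) ∨ (¬F ∨ (T ∨ T))) ∨ (x0 ∨ ¬((F ∨ F) ∨ ¬x1))
  →1  (¬((T ∨ x2) ∨ (T ∧ F)) ∧ ¬(¬F ∨ (T ∨ T))) ∨ (x0 ∨ ¬((F ∨ F) ∨ ¬x1))
  →2  ((¬(T ∨ x2) ∧ ¬(T ∧ F)) ∧ ¬(¬F ∨ (T ∨ T))) ∨ (x0 ∨ ¬((F ∨ F) ∨ ¬x1))
  →3  (((¬T ∧ ¬x2) ∧ ¬(T ∧ F)) ∧ ¬(¬F ∨ (T ∨ T))) ∨ (x0 ∨ ¬((F ∨ F) ∨ ¬x1))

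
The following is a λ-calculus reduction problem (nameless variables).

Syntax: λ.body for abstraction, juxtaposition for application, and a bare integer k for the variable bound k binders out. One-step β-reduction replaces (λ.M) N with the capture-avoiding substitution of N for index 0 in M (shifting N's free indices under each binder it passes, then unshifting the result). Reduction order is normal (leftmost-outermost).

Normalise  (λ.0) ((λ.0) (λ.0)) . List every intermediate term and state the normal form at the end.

  start: (λ.0) ((λ.0) (λ.0))
  [1] (λ.0) (λ.0)
  [2] λ.0

Answer: normal form = λ.0  (in 2 steps)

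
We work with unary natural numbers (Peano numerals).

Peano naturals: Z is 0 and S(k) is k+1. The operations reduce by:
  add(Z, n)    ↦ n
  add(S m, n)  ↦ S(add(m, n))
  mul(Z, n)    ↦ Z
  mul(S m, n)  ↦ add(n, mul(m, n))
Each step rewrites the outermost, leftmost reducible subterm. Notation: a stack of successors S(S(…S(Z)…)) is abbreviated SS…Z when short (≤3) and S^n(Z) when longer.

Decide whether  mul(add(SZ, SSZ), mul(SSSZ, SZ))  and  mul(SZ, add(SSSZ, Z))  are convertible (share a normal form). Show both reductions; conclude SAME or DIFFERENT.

Answer: DIFFERENT — A ⇓ S^9(Z), B ⇓ SSSZ

Working:
Term A:
  start: mul(add(SZ, SSZ), mul(SSSZ, SZ))
  →1  mul(S(add(Z, SSZ)), mul(SSSZ, SZ))
  →2  add(mul(SSSZ, SZ), mul(add(Z, SSZ), mul(SSSZ, SZ)))
  →3  add(add(SZ, mul(SSZ, SZ)), mul(add(Z, SSZ), mul(SSSZ, SZ)))
  →4  add(S(add(Z, mul(SSZ, SZ))), mul(add(Z, SSZ), mul(SSSZ, SZ)))
  →5  S(add(add(Z, mul(SSZ, SZ)), mul(add(Z, SSZ), mul(SSSZ, SZ))))
  →6  S(add(mul(SSZ, SZ), mul(add(Z, SSZ), mul(SSSZ, SZ))))
  →7  S(add(add(SZ, mul(SZ, SZ)), mul(add(Z, SSZ), mul(SSSZ, SZ))))
  →8  S(add(S(add(Z, mul(SZ, SZ))), mul(add(Z, SSZ), mul(SSSZ, SZ))))
  →9  S(S(add(add(Z, mul(SZ, SZ)), mul(add(Z, SSZ), mul(SSSZ, SZ)))))
  →10  S(S(add(mul(SZ, SZ), mul(add(Z, SSZ), mul(SSSZ, SZ)))))
  →11  S(S(add(add(SZ, mul(Z, SZ)), mul(add(Z, SSZ), mul(SSSZ, SZ)))))
  →12  S(S(add(S(add(Z, mul(Z, SZ))), mul(add(Z, SSZ), mul(SSSZ, SZ)))))
  →13  S(S(S(add(add(Z, mul(Z, SZ)), mul(add(Z, SSZ), mul(SSSZ, SZ))))))
  →14  S(S(S(add(mul(Z, SZ), mul(add(Z, SSZ), mul(SSSZ, SZ))))))
  →15  S(S(S(add(Z, mul(add(Z, SSZ), mul(SSSZ, SZ))))))
  →16  S(S(S(mul(add(Z, SSZ), mul(SSSZ, SZ)))))
  →17  S(S(S(mul(SSZ, mul(SSSZ, SZ)))))
  →18  S(S(S(add(mul(SSSZ, SZ), mul(SZ, mul(SSSZ, SZ))))))
  →19  S(S(S(add(add(SZ, mul(SSZ, SZ)), mul(SZ, mul(SSSZ, SZ))))))
  →20  S(S(S(add(S(add(Z, mul(SSZ, SZ))), mul(SZ, mul(SSSZ, SZ))))))
  →21  S(S(S(S(add(add(Z, mul(SSZ, SZ)), mul(SZ, mul(SSSZ, SZ)))))))
  →22  S(S(S(S(add(mul(SSZ, SZ), mul(SZ, mul(SSSZ, SZ)))))))
  →23  S(S(S(S(add(add(SZ, mul(SZ, SZ)), mul(SZ, mul(SSSZ, SZ)))))))
  →24  S(S(S(S(add(S(add(Z, mul(SZ, SZ))), mul(SZ, mul(SSSZ, SZ)))))))
  →25  S(S(S(S(S(add(add(Z, mul(SZ, SZ)), mul(SZ, mul(SSSZ, SZ))))))))
  →26  S(S(S(S(S(add(mul(SZ, SZ), mul(SZ, mul(SSSZ, SZ))))))))
  →27  S(S(S(S(S(add(add(SZ, mul(Z, SZ)), mul(SZ, mul(SSSZ, SZ))))))))
  →28  S(S(S(S(S(add(S(add(Z, mul(Z, SZ))), mul(SZ, mul(SSSZ, SZ))))))))
  →29  S(S(S(S(S(S(add(add(Z, mul(Z, SZ)), mul(SZ, mul(SSSZ, SZ)))))))))
  →30  S(S(S(S(S(S(add(mul(Z, SZ), mul(SZ, mul(SSSZ, SZ)))))))))
  →31  S(S(S(S(S(S(add(Z, mul(SZ, mul(SSSZ, SZ)))))))))
  →32  S(S(S(S(S(S(mul(SZ, mul(SSSZ, SZ))))))))
  →33  S(S(S(S(S(S(add(mul(SSSZ, SZ), mul(Z, mul(SSSZ, SZ)))))))))
  →34  S(S(S(S(S(S(add(add(SZ, mul(SSZ, SZ)), mul(Z, mul(SSSZ, SZ)))))))))
  →35  S(S(S(S(S(S(add(S(add(Z, mul(SSZ, SZ))), mul(Z, mul(SSSZ, SZ)))))))))
  →36  S(S(S(S(S(S(S(add(add(Z, mul(SSZ, SZ)), mul(Z, mul(SSSZ, SZ))))))))))
  →37  S(S(S(S(S(S(S(add(mul(SSZ, SZ), mul(Z, mul(SSSZ, SZ))))))))))
  →38  S(S(S(S(S(S(S(add(add(SZ, mul(SZ, SZ)), mul(Z, mul(SSSZ, SZ))))))))))
  →39  S(S(S(S(S(S(S(add(S(add(Z, mul(SZ, SZ))), mul(Z, mul(SSSZ, SZ))))))))))
  →40  S(S(S(S(S(S(S(S(add(add(Z, mul(SZ, SZ)), mul(Z, mul(SSSZ, SZ)))))))))))
  →41  S(S(S(S(S(S(S(S(add(mul(SZ, SZ), mul(Z, mul(SSSZ, SZ)))))))))))
  →42  S(S(S(S(S(S(S(S(add(add(SZ, mul(Z, SZ)), mul(Z, mul(SSSZ, SZ)))))))))))
  →43  S(S(S(S(S(S(S(S(add(S(add(Z, mul(Z, SZ))), mul(Z, mul(SSSZ, SZ)))))))))))
  →44  S(S(S(S(S(S(S(S(S(add(add(Z, mul(Z, SZ)), mul(Z, mul(SSSZ, SZ))))))))))))
  →45  S(S(S(S(S(S(S(S(S(add(mul(Z, SZ), mul(Z, mul(SSSZ, SZ))))))))))))
  →46  S(S(S(S(S(S(S(S(S(add(Z, mul(Z, mul(SSSZ, SZ))))))))))))
  →47  S(S(S(S(S(S(S(S(S(mul(Z, mul(SSSZ, SZ)))))))))))
  →48  S^9(Z)

Term B:
  start: mul(SZ, add(SSSZ, Z))
  →1  add(add(SSSZ, Z), mul(Z, add(SSSZ, Z)))
  →2  add(S(add(SSZ, Z)), mul(Z, add(SSSZ, Z)))
  →3  S(add(add(SSZ, Z), mul(Z, add(SSSZ, Z))))
  →4  S(add(S(add(SZ, Z)), mul(Z, add(SSSZ, Z))))
  →5  S(S(add(add(SZ, Z), mul(Z, add(SSSZ, Z)))))
  →6  S(S(add(S(add(Z, Z)), mul(Z, add(SSSZ, Z)))))
  →7  S(S(S(add(add(Z, Z), mul(Z, add(SSSZ, Z))))))
  →8  S(S(S(add(Z, mul(Z, add(SSSZ, Z))))))
  →9  S(S(S(mul(Z, add(SSSZ, Z)))))
  →10  SSSZ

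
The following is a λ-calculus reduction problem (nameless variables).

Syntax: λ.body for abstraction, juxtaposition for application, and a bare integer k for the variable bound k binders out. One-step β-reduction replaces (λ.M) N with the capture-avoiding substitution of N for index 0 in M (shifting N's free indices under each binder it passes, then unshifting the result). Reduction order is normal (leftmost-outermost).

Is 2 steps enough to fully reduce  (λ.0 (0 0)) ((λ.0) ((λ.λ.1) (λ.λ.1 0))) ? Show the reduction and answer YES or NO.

Answer: NO — after 2 steps the term is (λ.λ.1) (λ.λ.1 0) ((λ.0) ((λ.λ.1) (λ.λ.1 0)) ((λ.0) ((λ.λ.1) (λ.λ.1 0)))), not yet normal

Derivation:
  start: (λ.0 (0 0)) ((λ.0) ((λ.λ.1) (λ.λ.1 0)))
  [1] (λ.0) ((λ.λ.1) (λ.λ.1 0)) ((λ.0) ((λ.λ.1) (λ.λ.1 0)) ((λ.0) ((λ.λ.1) (λ.λ.1 0))))
  [2] (λ.λ.1) (λ.λ.1 0) ((λ.0) ((λ.λ.1) (λ.λ.1 0)) ((λ.0) ((λ.λ.1) (λ.λ.1 0))))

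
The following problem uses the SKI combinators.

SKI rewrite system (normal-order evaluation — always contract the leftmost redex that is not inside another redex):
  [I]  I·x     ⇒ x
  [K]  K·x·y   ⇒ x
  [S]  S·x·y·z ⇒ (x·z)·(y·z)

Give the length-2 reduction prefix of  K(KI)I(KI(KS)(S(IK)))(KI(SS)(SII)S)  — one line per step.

Answer: after 2 steps: I(KI(SS)(SII)S)

Derivation:
  start: K(KI)I(KI(KS)(S(IK)))(KI(SS)(SII)S)
  step 1: KI(KI(KS)(S(IK)))(KI(SS)(SII)S)
  step 2: I(KI(SS)(SII)S)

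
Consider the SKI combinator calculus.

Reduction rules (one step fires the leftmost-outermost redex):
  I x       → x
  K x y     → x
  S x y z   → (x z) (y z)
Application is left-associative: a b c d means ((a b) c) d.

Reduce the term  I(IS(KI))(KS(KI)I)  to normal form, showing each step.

  start: I(IS(KI))(KS(KI)I)
  →1  IS(KI)(KS(KI)I)
  →2  S(KI)(KS(KI)I)
  →3  S(KI)(SI)

Answer: normal form = S(KI)(SI)  (in 3 steps)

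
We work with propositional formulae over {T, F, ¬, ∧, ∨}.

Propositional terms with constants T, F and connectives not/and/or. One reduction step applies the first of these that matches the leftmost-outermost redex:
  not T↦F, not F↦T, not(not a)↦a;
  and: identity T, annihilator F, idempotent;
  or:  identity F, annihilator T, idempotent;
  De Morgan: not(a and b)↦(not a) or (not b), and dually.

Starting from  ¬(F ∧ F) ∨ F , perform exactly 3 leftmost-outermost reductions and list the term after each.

  start: ¬(F ∧ F) ∨ F
  [1] ¬(F ∧ F)
  [2] ¬F ∨ ¬F
  [3] ¬F

Answer: after 3 steps: ¬F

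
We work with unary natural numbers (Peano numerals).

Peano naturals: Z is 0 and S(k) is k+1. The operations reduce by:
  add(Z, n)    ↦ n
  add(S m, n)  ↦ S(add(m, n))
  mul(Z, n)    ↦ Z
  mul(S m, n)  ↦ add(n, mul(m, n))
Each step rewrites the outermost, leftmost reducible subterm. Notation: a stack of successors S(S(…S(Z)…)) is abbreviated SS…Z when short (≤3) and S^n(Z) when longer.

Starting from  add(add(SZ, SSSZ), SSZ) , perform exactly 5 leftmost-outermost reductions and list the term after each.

Answer: after 5 steps: S(S(S(add(SZ, SSZ))))

Derivation:
  start: add(add(SZ, SSSZ), SSZ)
  →1  add(S(add(Z, SSSZ)), SSZ)
  →2  S(add(add(Z, SSSZ), SSZ))
  →3  S(add(SSSZ, SSZ))
  →4  S(S(add(SSZ, SSZ)))
  →5  S(S(S(add(SZ, SSZ))))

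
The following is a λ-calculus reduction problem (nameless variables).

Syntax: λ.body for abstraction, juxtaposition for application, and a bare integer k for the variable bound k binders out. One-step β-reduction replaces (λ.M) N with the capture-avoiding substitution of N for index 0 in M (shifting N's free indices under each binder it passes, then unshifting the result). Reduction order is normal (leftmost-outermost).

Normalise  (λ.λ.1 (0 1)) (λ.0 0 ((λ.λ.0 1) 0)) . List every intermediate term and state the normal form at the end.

  start: (λ.λ.1 (0 1)) (λ.0 0 ((λ.λ.0 1) 0))
  step 1: λ.(λ.0 0 ((λ.λ.0 1) 0)) (0 (λ.0 0 ((λ.λ.0 1) 0)))
  step 2: λ.0 (λ.0 0 ((λ.λ.0 1) 0)) (0 (λ.0 0 ((λ.λ.0 1) 0))) ((λ.λ.0 1) (0 (λ.0 0 ((λ.λ.0 1) 0))))
  step 3: λ.0 (λ.0 0 (λ.0 1)) (0 (λ.0 0 ((λ.λ.0 1) 0))) ((λ.λ.0 1) (0 (λ.0 0 ((λ.λ.0 1) 0))))
  step 4: λ.0 (λ.0 0 (λ.0 1)) (0 (λ.0 0 (λ.0 1))) ((λ.λ.0 1) (0 (λ.0 0 ((λ.λ.0 1) 0))))
  step 5: λ.0 (λ.0 0 (λ.0 1)) (0 (λ.0 0 (λ.0 1))) (λ.0 (1 (λ.0 0 ((λ.λ.0 1) 0))))
  step 6: λ.0 (λ.0 0 (λ.0 1)) (0 (λ.0 0 (λ.0 1))) (λ.0 (1 (λ.0 0 (λ.0 1))))

Answer: normal form = λ.0 (λ.0 0 (λ.0 1)) (0 (λ.0 0 (λ.0 1))) (λ.0 (1 (λ.0 0 (λ.0 1))))  (in 6 steps)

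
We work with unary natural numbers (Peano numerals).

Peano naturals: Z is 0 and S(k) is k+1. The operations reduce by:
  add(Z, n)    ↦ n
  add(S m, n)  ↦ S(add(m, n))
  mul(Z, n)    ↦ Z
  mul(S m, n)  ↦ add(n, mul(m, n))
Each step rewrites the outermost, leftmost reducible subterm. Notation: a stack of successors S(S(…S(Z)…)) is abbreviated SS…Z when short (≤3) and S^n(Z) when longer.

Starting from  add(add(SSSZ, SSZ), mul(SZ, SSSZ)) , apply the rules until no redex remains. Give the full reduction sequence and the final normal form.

  start: add(add(SSSZ, SSZ), mul(SZ, SSSZ))
  step 1: add(S(add(SSZ, SSZ)), mul(SZ, SSSZ))
  step 2: S(add(add(SSZ, SSZ), mul(SZ, SSSZ)))
  step 3: S(add(S(add(SZ, SSZ)), mul(SZ, SSSZ)))
  step 4: S(S(add(add(SZ, SSZ), mul(SZ, SSSZ))))
  step 5: S(S(add(S(add(Z, SSZ)), mul(SZ, SSSZ))))
  step 6: S(S(S(add(add(Z, SSZ), mul(SZ, SSSZ)))))
  step 7: S(S(S(add(SSZ, mul(SZ, SSSZ)))))
  step 8: S(S(S(S(add(SZ, mul(SZ, SSSZ))))))
  step 9: S(S(S(S(S(add(Z, mul(SZ, SSSZ)))))))
  step 10: S(S(S(S(S(mul(SZ, SSSZ))))))
  step 11: S(S(S(S(S(add(SSSZ, mul(Z, SSSZ)))))))
  step 12: S(S(S(S(S(S(add(SSZ, mul(Z, SSSZ))))))))
  step 13: S(S(S(S(S(S(S(add(SZ, mul(Z, SSSZ)))))))))
  step 14: S(S(S(S(S(S(S(S(add(Z, mul(Z, SSSZ))))))))))
  step 15: S(S(S(S(S(S(S(S(mul(Z, SSSZ)))))))))
  step 16: S^8(Z)

Answer: normal form = S^8(Z)  (in 16 steps)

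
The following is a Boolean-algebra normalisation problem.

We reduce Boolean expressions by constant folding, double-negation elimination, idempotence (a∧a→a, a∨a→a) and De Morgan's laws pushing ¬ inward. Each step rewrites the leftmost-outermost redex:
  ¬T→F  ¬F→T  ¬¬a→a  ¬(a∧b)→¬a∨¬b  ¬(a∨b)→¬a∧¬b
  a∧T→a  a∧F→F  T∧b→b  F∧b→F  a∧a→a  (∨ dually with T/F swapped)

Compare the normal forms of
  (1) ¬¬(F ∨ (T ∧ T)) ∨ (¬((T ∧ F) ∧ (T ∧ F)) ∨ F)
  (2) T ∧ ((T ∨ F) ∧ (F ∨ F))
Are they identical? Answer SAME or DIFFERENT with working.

Answer: DIFFERENT — A ⇓ T, B ⇓ F

Reduction:
Term A:
  start: ¬¬(F ∨ (T ∧ T)) ∨ (¬((T ∧ F) ∧ (T ∧ F)) ∨ F)
  →1  (F ∨ (T ∧ T)) ∨ (¬((T ∧ F) ∧ (T ∧ F)) ∨ F)
  →2  (T ∧ T) ∨ (¬((T ∧ F) ∧ (T ∧ F)) ∨ F)
  →3  T ∨ (¬((T ∧ F) ∧ (T ∧ F)) ∨ F)
  →4  T

Term B:
  start: T ∧ ((T ∨ F) ∧ (F ∨ F))
  →1  (T ∨ F) ∧ (F ∨ F)
  →2  T ∧ (F ∨ F)
  →3  F ∨ F
  →4  F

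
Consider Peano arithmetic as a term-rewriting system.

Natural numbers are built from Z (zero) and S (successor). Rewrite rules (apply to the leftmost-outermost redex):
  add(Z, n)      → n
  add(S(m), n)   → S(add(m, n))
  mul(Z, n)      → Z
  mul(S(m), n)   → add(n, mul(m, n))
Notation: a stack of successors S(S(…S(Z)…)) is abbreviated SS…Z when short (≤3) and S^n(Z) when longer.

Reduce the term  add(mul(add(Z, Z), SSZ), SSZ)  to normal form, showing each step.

Answer: normal form = SSZ  (in 3 steps)

Reduction:
  start: add(mul(add(Z, Z), SSZ), SSZ)
  step 1: add(mul(Z, SSZ), SSZ)
  step 2: add(Z, SSZ)
  step 3: SSZ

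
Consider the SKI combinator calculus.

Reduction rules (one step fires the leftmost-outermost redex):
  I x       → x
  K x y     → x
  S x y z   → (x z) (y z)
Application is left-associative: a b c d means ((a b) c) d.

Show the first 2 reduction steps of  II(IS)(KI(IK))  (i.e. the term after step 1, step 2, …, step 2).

  start: II(IS)(KI(IK))
  [1] I(IS)(KI(IK))
  [2] IS(KI(IK))

Answer: after 2 steps: IS(KI(IK))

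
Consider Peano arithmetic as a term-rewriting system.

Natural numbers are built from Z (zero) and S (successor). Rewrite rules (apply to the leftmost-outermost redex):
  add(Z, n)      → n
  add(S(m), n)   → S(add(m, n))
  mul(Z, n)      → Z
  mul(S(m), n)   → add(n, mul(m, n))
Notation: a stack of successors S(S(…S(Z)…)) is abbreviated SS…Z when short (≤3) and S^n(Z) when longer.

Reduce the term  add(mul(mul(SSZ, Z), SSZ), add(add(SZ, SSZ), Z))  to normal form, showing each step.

  start: add(mul(mul(SSZ, Z), SSZ), add(add(SZ, SSZ), Z))
  [1] add(mul(add(Z, mul(SZ, Z)), SSZ), add(add(SZ, SSZ), Z))
  [2] add(mul(mul(SZ, Z), SSZ), add(add(SZ, SSZ), Z))
  [3] add(mul(add(Z, mul(Z, Z)), SSZ), add(add(SZ, SSZ), Z))
  [4] add(mul(mul(Z, Z), SSZ), add(add(SZ, SSZ), Z))
  [5] add(mul(Z, SSZ), add(add(SZ, SSZ), Z))
  [6] add(Z, add(add(SZ, SSZ), Z))
  [7] add(add(SZ, SSZ), Z)
  [8] add(S(add(Z, SSZ)), Z)
  [9] S(add(add(Z, SSZ), Z))
  [10] S(add(SSZ, Z))
  [11] S(S(add(SZ, Z)))
  [12] S(S(S(add(Z, Z))))
  [13] SSSZ

Answer: normal form = SSSZ  (in 13 steps)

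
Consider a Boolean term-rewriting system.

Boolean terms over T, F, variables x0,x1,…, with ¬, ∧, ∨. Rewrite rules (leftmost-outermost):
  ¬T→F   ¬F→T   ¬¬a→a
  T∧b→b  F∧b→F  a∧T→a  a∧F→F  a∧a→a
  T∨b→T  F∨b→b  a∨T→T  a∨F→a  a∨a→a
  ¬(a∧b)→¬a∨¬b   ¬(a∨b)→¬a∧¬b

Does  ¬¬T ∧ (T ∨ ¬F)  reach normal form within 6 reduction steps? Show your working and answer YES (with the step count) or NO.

  start: ¬¬T ∧ (T ∨ ¬F)
  step 1: T ∧ (T ∨ ¬F)
  step 2: T ∨ ¬F
  step 3: T

Answer: YES — reaches normal form T in 3 ≤ 6 steps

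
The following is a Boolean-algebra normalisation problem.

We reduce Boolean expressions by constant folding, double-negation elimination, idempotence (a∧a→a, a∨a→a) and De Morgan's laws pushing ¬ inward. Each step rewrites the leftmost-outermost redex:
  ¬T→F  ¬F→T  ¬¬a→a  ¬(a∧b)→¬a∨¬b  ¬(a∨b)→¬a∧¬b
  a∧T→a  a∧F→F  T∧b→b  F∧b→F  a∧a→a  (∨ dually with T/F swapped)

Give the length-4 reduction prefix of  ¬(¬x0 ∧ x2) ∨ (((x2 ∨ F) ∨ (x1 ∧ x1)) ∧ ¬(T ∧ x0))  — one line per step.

  start: ¬(¬x0 ∧ x2) ∨ (((x2 ∨ F) ∨ (x1 ∧ x1)) ∧ ¬(T ∧ x0))
  →1  (¬¬x0 ∨ ¬x2) ∨ (((x2 ∨ F) ∨ (x1 ∧ x1)) ∧ ¬(T ∧ x0))
  →2  (x0 ∨ ¬x2) ∨ (((x2 ∨ F) ∨ (x1 ∧ x1)) ∧ ¬(T ∧ x0))
  →3  (x0 ∨ ¬x2) ∨ ((x2 ∨ (x1 ∧ x1)) ∧ ¬(T ∧ x0))
  →4  (x0 ∨ ¬x2) ∨ ((x2 ∨ x1) ∧ ¬(T ∧ x0))

Answer: after 4 steps: (x0 ∨ ¬x2) ∨ ((x2 ∨ x1) ∧ ¬(T ∧ x0))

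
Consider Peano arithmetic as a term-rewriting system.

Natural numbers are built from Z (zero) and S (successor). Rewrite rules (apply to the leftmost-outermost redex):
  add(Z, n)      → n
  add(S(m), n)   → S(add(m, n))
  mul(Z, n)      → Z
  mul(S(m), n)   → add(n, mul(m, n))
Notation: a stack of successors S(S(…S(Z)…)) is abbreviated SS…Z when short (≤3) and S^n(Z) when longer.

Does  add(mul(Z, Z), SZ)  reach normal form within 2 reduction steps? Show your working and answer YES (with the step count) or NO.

Answer: YES — reaches normal form SZ in 2 ≤ 2 steps

Reduction:
  start: add(mul(Z, Z), SZ)
  →1  add(Z, SZ)
  →2  SZ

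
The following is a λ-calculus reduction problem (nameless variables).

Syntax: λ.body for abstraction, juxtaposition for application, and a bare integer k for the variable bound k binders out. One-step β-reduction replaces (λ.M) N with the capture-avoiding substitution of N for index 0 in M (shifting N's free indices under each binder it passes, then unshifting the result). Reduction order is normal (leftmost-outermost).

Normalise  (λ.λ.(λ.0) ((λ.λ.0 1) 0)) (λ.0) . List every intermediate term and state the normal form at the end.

Answer: normal form = λ.λ.0 1  (in 3 steps)

Reduction:
  start: (λ.λ.(λ.0) ((λ.λ.0 1) 0)) (λ.0)
  →1  λ.(λ.0) ((λ.λ.0 1) 0)
  →2  λ.(λ.λ.0 1) 0
  →3  λ.λ.0 1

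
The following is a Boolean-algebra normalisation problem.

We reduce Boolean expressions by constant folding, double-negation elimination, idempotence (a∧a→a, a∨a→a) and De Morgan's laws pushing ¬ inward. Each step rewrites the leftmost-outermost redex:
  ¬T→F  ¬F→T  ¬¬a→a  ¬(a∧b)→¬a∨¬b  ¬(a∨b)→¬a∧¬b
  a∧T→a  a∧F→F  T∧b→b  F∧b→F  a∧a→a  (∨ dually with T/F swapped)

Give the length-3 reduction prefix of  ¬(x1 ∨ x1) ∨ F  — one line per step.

  start: ¬(x1 ∨ x1) ∨ F
  [1] ¬(x1 ∨ x1)
  [2] ¬x1 ∧ ¬x1
  [3] ¬x1

Answer: after 3 steps: ¬x1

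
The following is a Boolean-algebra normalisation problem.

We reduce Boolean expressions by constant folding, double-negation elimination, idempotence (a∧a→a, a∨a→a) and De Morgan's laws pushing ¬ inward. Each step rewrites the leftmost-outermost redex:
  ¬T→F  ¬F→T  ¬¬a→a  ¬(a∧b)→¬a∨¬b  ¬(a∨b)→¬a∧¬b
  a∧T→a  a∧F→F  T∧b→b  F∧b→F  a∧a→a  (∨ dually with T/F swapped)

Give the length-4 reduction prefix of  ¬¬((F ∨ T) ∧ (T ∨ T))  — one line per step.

  start: ¬¬((F ∨ T) ∧ (T ∨ T))
  [1] (F ∨ T) ∧ (T ∨ T)
  [2] T ∧ (T ∨ T)
  [3] T ∨ T
  [4] T

Answer: after 4 steps: T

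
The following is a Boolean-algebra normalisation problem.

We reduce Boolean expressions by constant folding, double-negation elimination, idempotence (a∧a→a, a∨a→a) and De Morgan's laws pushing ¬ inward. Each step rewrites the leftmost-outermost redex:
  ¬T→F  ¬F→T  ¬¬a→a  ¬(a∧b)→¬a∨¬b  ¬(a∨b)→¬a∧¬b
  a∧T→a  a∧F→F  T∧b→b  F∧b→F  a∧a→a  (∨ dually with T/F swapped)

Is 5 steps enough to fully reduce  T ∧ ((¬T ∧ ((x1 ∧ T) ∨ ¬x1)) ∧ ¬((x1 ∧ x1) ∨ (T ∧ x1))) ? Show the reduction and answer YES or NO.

  start: T ∧ ((¬T ∧ ((x1 ∧ T) ∨ ¬x1)) ∧ ¬((x1 ∧ x1) ∨ (T ∧ x1)))
  →1  (¬T ∧ ((x1 ∧ T) ∨ ¬x1)) ∧ ¬((x1 ∧ x1) ∨ (T ∧ x1))
  →2  (F ∧ ((x1 ∧ T) ∨ ¬x1)) ∧ ¬((x1 ∧ x1) ∨ (T ∧ x1))
  →3  F ∧ ¬((x1 ∧ x1) ∨ (T ∧ x1))
  →4  F

Answer: YES — reaches normal form F in 4 ≤ 5 steps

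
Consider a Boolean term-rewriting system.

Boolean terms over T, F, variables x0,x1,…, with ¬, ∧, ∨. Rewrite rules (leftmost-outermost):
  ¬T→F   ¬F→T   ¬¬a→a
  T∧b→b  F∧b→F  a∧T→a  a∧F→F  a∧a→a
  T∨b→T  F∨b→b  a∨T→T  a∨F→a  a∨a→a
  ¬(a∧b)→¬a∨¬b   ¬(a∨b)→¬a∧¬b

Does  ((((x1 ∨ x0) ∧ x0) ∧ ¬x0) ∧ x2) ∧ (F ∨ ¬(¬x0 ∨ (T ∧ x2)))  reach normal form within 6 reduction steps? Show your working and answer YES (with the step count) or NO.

Answer: YES — reaches normal form ((((x1 ∨ x0) ∧ x0) ∧ ¬x0) ∧ x2) ∧ (x0 ∧ ¬x2) in 6 ≤ 6 steps

Derivation:
  start: ((((x1 ∨ x0) ∧ x0) ∧ ¬x0) ∧ x2) ∧ (F ∨ ¬(¬x0 ∨ (T ∧ x2)))
  [1] ((((x1 ∨ x0) ∧ x0) ∧ ¬x0) ∧ x2) ∧ ¬(¬x0 ∨ (T ∧ x2))
  [2] ((((x1 ∨ x0) ∧ x0) ∧ ¬x0) ∧ x2) ∧ (¬¬x0 ∧ ¬(T ∧ x2))
  [3] ((((x1 ∨ x0) ∧ x0) ∧ ¬x0) ∧ x2) ∧ (x0 ∧ ¬(T ∧ x2))
  [4] ((((x1 ∨ x0) ∧ x0) ∧ ¬x0) ∧ x2) ∧ (x0 ∧ (¬T ∨ ¬x2))
  [5] ((((x1 ∨ x0) ∧ x0) ∧ ¬x0) ∧ x2) ∧ (x0 ∧ (F ∨ ¬x2))
  [6] ((((x1 ∨ x0) ∧ x0) ∧ ¬x0) ∧ x2) ∧ (x0 ∧ ¬x2)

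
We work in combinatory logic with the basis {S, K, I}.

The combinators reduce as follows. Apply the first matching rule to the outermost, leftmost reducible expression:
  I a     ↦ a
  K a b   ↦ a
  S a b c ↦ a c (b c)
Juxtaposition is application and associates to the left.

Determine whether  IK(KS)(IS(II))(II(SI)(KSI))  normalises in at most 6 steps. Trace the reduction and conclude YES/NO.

Answer: YES — reaches normal form S in 3 ≤ 6 steps

Reduction:
  start: IK(KS)(IS(II))(II(SI)(KSI))
  [1] K(KS)(IS(II))(II(SI)(KSI))
  [2] KS(II(SI)(KSI))
  [3] S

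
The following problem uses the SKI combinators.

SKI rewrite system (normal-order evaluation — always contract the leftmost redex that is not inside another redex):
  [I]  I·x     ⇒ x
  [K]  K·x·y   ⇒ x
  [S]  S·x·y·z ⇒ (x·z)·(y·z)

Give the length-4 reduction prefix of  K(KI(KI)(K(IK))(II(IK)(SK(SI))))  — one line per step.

Answer: after 4 steps: KK

Derivation:
  start: K(KI(KI)(K(IK))(II(IK)(SK(SI))))
  step 1: K(I(K(IK))(II(IK)(SK(SI))))
  step 2: K(K(IK)(II(IK)(SK(SI))))
  step 3: K(IK)
  step 4: KK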